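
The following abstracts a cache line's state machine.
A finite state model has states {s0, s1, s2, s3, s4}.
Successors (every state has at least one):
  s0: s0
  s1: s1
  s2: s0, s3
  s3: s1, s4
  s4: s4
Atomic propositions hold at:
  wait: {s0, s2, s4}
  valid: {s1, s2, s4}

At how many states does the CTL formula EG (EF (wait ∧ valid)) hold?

Sat(wait ∧ valid) = {s2, s4}
EF (wait ∧ valid): least fixpoint, start Z0 = {s2, s4}, add states with some successor in Z. Z1 = {s2, s3, s4}; fixed.
Sat(EF (wait ∧ valid)) = {s2, s3, s4}
EG (EF (wait ∧ valid)): greatest fixpoint, start Z0 = {s2, s3, s4}, keep only states in Sat with some successor in Z. Already a fixed point.
Sat(EG (EF (wait ∧ valid))) = {s2, s3, s4}
|Sat(EG (EF (wait ∧ valid)))| = |{s2, s3, s4}| = 3.

3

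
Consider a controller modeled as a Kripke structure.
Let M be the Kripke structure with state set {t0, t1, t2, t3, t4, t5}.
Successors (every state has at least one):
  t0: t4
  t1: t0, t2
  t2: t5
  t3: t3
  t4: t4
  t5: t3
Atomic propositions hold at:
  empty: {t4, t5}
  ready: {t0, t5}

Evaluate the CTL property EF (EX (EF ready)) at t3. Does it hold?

No

EF ready: least fixpoint, start Z0 = {t0, t5}, add states with some successor in Z. Z1 = {t0, t1, t2, t5}; fixed.
Sat(EF ready) = {t0, t1, t2, t5}
Sat(EX (EF ready)) = {s : some successor in {t0, t1, t2, t5}} = {t1, t2}
EF (EX (EF ready)): least fixpoint, start Z0 = {t1, t2}, add states with some successor in Z. Already a fixed point.
Sat(EF (EX (EF ready))) = {t1, t2}
t3 ∉ Sat(EF (EX (EF ready))) = {t1, t2}, so the formula does not hold at t3.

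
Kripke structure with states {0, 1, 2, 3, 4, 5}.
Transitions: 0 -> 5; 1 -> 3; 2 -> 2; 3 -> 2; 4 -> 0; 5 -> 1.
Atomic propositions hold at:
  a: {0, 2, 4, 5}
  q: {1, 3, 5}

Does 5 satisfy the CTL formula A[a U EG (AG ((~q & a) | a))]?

Sat(~q) = {0, 2, 4}
Sat(~q & a) = {0, 2, 4}
Sat((~q & a) | a) = {0, 2, 4, 5}
AG ((~q & a) | a): greatest fixpoint, start Z0 = {0, 2, 4, 5}, keep only states in Sat with every successor in Z. Z1 = {0, 2, 4}; Z2 = {2, 4}; Z3 = {2}; fixed.
Sat(AG ((~q & a) | a)) = {2}
EG (AG ((~q & a) | a)): greatest fixpoint, start Z0 = {2}, keep only states in Sat with some successor in Z. Already a fixed point.
Sat(EG (AG ((~q & a) | a))) = {2}
A[a U EG (AG ((~q & a) | a))]: least fixpoint, start Z0 = Sat(EG (AG ((~q & a) | a))) = {2}, add states in Sat(a) with every successor in Z. Already a fixed point.
Sat(A[a U EG (AG ((~q & a) | a))]) = {2}
5 ∉ Sat(A[a U EG (AG ((~q & a) | a))]) = {2}, so the formula does not hold at 5.

No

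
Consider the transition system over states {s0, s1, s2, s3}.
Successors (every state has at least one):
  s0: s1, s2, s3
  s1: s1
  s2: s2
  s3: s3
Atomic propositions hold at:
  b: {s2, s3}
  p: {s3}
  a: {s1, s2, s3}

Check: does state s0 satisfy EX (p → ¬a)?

Yes

Sat(¬a) = {s0}
Sat(p → ¬a) = {s0, s1, s2}
Sat(EX (p → ¬a)) = {s : some successor in {s0, s1, s2}} = {s0, s1, s2}
s0 ∈ Sat(EX (p → ¬a)) = {s0, s1, s2}, so the formula holds at s0.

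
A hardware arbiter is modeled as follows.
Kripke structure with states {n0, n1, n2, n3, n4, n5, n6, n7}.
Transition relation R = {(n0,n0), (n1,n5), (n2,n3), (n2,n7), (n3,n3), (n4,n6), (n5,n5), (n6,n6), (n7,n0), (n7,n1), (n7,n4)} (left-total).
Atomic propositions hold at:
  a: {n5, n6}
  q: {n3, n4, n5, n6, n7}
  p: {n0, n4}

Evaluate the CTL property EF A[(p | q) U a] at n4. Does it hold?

Sat(p | q) = {n0, n3, n4, n5, n6, n7}
A[(p | q) U a]: least fixpoint, start Z0 = Sat(a) = {n5, n6}, add states in Sat(p | q) with every successor in Z. Z1 = {n4, n5, n6}; fixed.
Sat(A[(p | q) U a]) = {n4, n5, n6}
EF A[(p | q) U a]: least fixpoint, start Z0 = {n4, n5, n6}, add states with some successor in Z. Z1 = {n1, n4, n5, n6, n7}; Z2 = {n1, n2, n4, n5, n6, n7}; fixed.
Sat(EF A[(p | q) U a]) = {n1, n2, n4, n5, n6, n7}
n4 ∈ Sat(EF A[(p | q) U a]) = {n1, n2, n4, n5, n6, n7}, so the formula holds at n4.

Yes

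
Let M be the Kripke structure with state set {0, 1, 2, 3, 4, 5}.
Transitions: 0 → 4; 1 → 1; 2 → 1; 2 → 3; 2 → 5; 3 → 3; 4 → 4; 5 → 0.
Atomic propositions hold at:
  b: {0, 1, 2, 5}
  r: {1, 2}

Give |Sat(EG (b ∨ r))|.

Sat(b ∨ r) = {0, 1, 2, 5}
EG (b ∨ r): greatest fixpoint, start Z0 = {0, 1, 2, 5}, keep only states in Sat with some successor in Z. Z1 = {1, 2, 5}; Z2 = {1, 2}; fixed.
Sat(EG (b ∨ r)) = {1, 2}
|Sat(EG (b ∨ r))| = |{1, 2}| = 2.

2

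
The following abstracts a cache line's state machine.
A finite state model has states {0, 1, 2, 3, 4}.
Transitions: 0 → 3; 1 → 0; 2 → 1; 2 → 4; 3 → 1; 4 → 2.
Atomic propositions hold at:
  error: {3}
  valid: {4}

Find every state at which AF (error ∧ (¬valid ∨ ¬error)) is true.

{0, 1, 3}

Sat(¬valid) = {0, 1, 2, 3}
Sat(¬error) = {0, 1, 2, 4}
Sat(¬valid ∨ ¬error) = {0, 1, 2, 3, 4}
Sat(error ∧ (¬valid ∨ ¬error)) = {3}
AF (error ∧ (¬valid ∨ ¬error)): least fixpoint, start Z0 = {3}, add states with every successor in Z. Z1 = {0, 3}; Z2 = {0, 1, 3}; fixed.
Sat(AF (error ∧ (¬valid ∨ ¬error))) = {0, 1, 3}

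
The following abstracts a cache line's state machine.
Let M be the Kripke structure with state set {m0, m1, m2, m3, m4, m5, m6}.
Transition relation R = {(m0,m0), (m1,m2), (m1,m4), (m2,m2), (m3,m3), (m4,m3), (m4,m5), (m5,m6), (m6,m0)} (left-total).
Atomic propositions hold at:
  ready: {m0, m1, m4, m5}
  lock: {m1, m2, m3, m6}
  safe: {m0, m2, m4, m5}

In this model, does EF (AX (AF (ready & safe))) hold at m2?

Sat(ready & safe) = {m0, m4, m5}
AF (ready & safe): least fixpoint, start Z0 = {m0, m4, m5}, add states with every successor in Z. Z1 = {m0, m4, m5, m6}; fixed.
Sat(AF (ready & safe)) = {m0, m4, m5, m6}
Sat(AX (AF (ready & safe))) = {s : every successor in {m0, m4, m5, m6}} = {m0, m5, m6}
EF (AX (AF (ready & safe))): least fixpoint, start Z0 = {m0, m5, m6}, add states with some successor in Z. Z1 = {m0, m4, m5, m6}; Z2 = {m0, m1, m4, m5, m6}; fixed.
Sat(EF (AX (AF (ready & safe)))) = {m0, m1, m4, m5, m6}
m2 ∉ Sat(EF (AX (AF (ready & safe)))) = {m0, m1, m4, m5, m6}, so the formula does not hold at m2.

No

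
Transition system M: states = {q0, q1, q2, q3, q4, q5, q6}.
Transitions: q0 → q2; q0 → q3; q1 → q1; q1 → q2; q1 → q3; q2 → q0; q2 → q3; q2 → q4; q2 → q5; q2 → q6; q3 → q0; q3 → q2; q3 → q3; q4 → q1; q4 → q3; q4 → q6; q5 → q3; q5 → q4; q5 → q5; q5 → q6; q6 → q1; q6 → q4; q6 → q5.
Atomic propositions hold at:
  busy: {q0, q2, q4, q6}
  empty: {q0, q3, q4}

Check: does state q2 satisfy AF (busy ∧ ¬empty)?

Sat(¬empty) = {q1, q2, q5, q6}
Sat(busy ∧ ¬empty) = {q2, q6}
AF (busy ∧ ¬empty): least fixpoint, start Z0 = {q2, q6}, add states with every successor in Z. Already a fixed point.
Sat(AF (busy ∧ ¬empty)) = {q2, q6}
q2 ∈ Sat(AF (busy ∧ ¬empty)) = {q2, q6}, so the formula holds at q2.

Yes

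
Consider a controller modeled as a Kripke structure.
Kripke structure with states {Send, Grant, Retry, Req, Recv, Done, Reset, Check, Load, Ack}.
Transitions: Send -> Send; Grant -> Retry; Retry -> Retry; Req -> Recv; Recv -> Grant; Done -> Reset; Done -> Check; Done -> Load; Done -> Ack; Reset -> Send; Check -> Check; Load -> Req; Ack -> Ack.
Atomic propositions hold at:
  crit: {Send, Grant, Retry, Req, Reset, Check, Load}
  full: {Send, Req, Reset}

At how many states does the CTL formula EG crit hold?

EG crit: greatest fixpoint, start Z0 = {Send, Grant, Retry, Req, Reset, Check, Load}, keep only states in Sat with some successor in Z. Z1 = {Send, Grant, Retry, Reset, Check, Load}; Z2 = {Send, Grant, Retry, Reset, Check}; fixed.
Sat(EG crit) = {Send, Grant, Retry, Reset, Check}
|Sat(EG crit)| = |{Send, Grant, Retry, Reset, Check}| = 5.

5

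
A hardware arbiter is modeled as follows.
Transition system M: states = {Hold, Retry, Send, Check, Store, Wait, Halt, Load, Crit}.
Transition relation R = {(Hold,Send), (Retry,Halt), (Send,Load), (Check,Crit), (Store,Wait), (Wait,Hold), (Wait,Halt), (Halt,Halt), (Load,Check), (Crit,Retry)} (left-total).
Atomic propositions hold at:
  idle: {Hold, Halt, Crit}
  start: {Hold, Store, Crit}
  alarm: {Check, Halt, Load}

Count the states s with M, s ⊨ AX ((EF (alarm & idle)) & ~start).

Sat(alarm & idle) = {Halt}
EF (alarm & idle): least fixpoint, start Z0 = {Halt}, add states with some successor in Z. Z1 = {Retry, Wait, Halt}; Z2 = {Retry, Store, Wait, Halt, Crit}; Z3 = {Retry, Check, Store, Wait, Halt, Crit}; Z4 = {Retry, Check, Store, Wait, Halt, Load, Crit}; Z5 = {Retry, Send, Check, Store, Wait, Halt, Load, Crit}; Z6 = {Hold, Retry, Send, Check, Store, Wait, Halt, Load, Crit}; fixed.
Sat(EF (alarm & idle)) = {Hold, Retry, Send, Check, Store, Wait, Halt, Load, Crit}
Sat(~start) = {Retry, Send, Check, Wait, Halt, Load}
Sat((EF (alarm & idle)) & ~start) = {Retry, Send, Check, Wait, Halt, Load}
Sat(AX ((EF (alarm & idle)) & ~start)) = {s : every successor in {Retry, Send, Check, Wait, Halt, Load}} = {Hold, Retry, Send, Store, Halt, Load, Crit}
|Sat(AX ((EF (alarm & idle)) & ~start))| = |{Hold, Retry, Send, Store, Halt, Load, Crit}| = 7.

7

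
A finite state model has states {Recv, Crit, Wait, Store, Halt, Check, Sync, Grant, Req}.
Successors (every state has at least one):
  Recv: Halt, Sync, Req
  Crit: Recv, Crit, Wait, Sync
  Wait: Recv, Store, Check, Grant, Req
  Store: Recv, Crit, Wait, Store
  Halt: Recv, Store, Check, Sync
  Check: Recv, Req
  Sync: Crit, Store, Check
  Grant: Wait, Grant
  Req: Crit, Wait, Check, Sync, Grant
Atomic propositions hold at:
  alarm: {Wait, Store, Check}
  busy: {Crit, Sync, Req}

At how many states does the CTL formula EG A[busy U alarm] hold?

A[busy U alarm]: least fixpoint, start Z0 = Sat(alarm) = {Wait, Store, Check}, add states in Sat(busy) with every successor in Z. Already a fixed point.
Sat(A[busy U alarm]) = {Wait, Store, Check}
EG A[busy U alarm]: greatest fixpoint, start Z0 = {Wait, Store, Check}, keep only states in Sat with some successor in Z. Z1 = {Wait, Store}; fixed.
Sat(EG A[busy U alarm]) = {Wait, Store}
|Sat(EG A[busy U alarm])| = |{Wait, Store}| = 2.

2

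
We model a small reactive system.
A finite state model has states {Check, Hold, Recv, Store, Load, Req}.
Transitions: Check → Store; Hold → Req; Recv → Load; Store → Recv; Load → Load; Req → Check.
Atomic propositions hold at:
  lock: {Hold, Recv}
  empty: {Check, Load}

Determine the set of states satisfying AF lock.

AF lock: least fixpoint, start Z0 = {Hold, Recv}, add states with every successor in Z. Z1 = {Hold, Recv, Store}; Z2 = {Check, Hold, Recv, Store}; Z3 = {Check, Hold, Recv, Store, Req}; fixed.
Sat(AF lock) = {Check, Hold, Recv, Store, Req}

{Check, Hold, Recv, Store, Req}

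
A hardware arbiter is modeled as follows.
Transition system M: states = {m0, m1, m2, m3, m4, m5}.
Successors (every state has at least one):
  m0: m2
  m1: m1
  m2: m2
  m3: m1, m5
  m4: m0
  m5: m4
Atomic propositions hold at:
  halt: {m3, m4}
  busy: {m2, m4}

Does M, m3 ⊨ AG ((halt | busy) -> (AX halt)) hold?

Sat(halt | busy) = {m2, m3, m4}
Sat(AX halt) = {s : every successor in {m3, m4}} = {m5}
Sat((halt | busy) -> (AX halt)) = {m0, m1, m5}
AG ((halt | busy) -> (AX halt)): greatest fixpoint, start Z0 = {m0, m1, m5}, keep only states in Sat with every successor in Z. Z1 = {m1}; fixed.
Sat(AG ((halt | busy) -> (AX halt))) = {m1}
m3 ∉ Sat(AG ((halt | busy) -> (AX halt))) = {m1}, so the formula does not hold at m3.

No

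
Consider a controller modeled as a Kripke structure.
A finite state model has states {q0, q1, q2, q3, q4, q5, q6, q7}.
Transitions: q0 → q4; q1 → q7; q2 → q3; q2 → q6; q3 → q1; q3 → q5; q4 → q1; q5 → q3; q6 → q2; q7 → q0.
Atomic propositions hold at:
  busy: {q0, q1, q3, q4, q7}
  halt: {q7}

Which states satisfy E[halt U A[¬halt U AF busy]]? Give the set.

{q0, q1, q3, q4, q5, q7}

Sat(¬halt) = {q0, q1, q2, q3, q4, q5, q6}
AF busy: least fixpoint, start Z0 = {q0, q1, q3, q4, q7}, add states with every successor in Z. Z1 = {q0, q1, q3, q4, q5, q7}; fixed.
Sat(AF busy) = {q0, q1, q3, q4, q5, q7}
A[¬halt U AF busy]: least fixpoint, start Z0 = Sat(AF busy) = {q0, q1, q3, q4, q5, q7}, add states in Sat(¬halt) with every successor in Z. Already a fixed point.
Sat(A[¬halt U AF busy]) = {q0, q1, q3, q4, q5, q7}
E[halt U A[¬halt U AF busy]]: least fixpoint, start Z0 = Sat(A[¬halt U AF busy]) = {q0, q1, q3, q4, q5, q7}, add states in Sat(halt) with some successor in Z. Already a fixed point.
Sat(E[halt U A[¬halt U AF busy]]) = {q0, q1, q3, q4, q5, q7}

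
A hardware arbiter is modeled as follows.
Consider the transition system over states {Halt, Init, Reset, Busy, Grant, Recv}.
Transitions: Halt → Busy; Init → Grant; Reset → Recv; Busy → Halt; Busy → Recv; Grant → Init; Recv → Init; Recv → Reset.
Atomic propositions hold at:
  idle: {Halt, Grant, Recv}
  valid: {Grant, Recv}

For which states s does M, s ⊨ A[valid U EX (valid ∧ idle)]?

{Init, Reset, Busy, Grant, Recv}

Sat(valid ∧ idle) = {Grant, Recv}
Sat(EX (valid ∧ idle)) = {s : some successor in {Grant, Recv}} = {Init, Reset, Busy}
A[valid U EX (valid ∧ idle)]: least fixpoint, start Z0 = Sat(EX (valid ∧ idle)) = {Init, Reset, Busy}, add states in Sat(valid) with every successor in Z. Z1 = {Init, Reset, Busy, Grant, Recv}; fixed.
Sat(A[valid U EX (valid ∧ idle)]) = {Init, Reset, Busy, Grant, Recv}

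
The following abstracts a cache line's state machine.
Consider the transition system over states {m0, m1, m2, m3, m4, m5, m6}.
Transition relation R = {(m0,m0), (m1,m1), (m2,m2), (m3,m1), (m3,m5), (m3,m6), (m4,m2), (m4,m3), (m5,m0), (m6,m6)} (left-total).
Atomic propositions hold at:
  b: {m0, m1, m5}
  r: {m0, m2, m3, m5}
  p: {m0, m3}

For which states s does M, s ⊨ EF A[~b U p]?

Sat(~b) = {m2, m3, m4, m6}
A[~b U p]: least fixpoint, start Z0 = Sat(p) = {m0, m3}, add states in Sat(~b) with every successor in Z. Already a fixed point.
Sat(A[~b U p]) = {m0, m3}
EF A[~b U p]: least fixpoint, start Z0 = {m0, m3}, add states with some successor in Z. Z1 = {m0, m3, m4, m5}; fixed.
Sat(EF A[~b U p]) = {m0, m3, m4, m5}

{m0, m3, m4, m5}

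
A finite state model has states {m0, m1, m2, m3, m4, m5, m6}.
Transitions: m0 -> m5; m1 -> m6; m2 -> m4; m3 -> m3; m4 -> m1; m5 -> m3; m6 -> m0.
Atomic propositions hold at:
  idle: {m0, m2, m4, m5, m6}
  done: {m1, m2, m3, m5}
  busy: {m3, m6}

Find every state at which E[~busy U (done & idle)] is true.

Sat(~busy) = {m0, m1, m2, m4, m5}
Sat(done & idle) = {m2, m5}
E[~busy U (done & idle)]: least fixpoint, start Z0 = Sat((done & idle)) = {m2, m5}, add states in Sat(~busy) with some successor in Z. Z1 = {m0, m2, m5}; fixed.
Sat(E[~busy U (done & idle)]) = {m0, m2, m5}

{m0, m2, m5}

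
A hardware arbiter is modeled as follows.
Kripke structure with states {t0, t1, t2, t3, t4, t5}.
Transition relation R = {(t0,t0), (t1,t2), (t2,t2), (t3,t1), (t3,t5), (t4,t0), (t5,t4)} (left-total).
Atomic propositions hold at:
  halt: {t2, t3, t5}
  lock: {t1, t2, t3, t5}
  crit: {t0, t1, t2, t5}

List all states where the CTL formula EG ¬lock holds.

{t0, t4}

Sat(¬lock) = {t0, t4}
EG ¬lock: greatest fixpoint, start Z0 = {t0, t4}, keep only states in Sat with some successor in Z. Already a fixed point.
Sat(EG ¬lock) = {t0, t4}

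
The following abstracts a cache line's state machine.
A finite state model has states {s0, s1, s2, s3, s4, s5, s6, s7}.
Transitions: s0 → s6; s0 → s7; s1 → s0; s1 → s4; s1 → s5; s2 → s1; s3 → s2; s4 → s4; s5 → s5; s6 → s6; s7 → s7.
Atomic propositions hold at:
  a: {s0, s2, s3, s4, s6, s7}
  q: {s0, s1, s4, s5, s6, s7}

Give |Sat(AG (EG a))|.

EG a: greatest fixpoint, start Z0 = {s0, s2, s3, s4, s6, s7}, keep only states in Sat with some successor in Z. Z1 = {s0, s3, s4, s6, s7}; Z2 = {s0, s4, s6, s7}; fixed.
Sat(EG a) = {s0, s4, s6, s7}
AG (EG a): greatest fixpoint, start Z0 = {s0, s4, s6, s7}, keep only states in Sat with every successor in Z. Already a fixed point.
Sat(AG (EG a)) = {s0, s4, s6, s7}
|Sat(AG (EG a))| = |{s0, s4, s6, s7}| = 4.

4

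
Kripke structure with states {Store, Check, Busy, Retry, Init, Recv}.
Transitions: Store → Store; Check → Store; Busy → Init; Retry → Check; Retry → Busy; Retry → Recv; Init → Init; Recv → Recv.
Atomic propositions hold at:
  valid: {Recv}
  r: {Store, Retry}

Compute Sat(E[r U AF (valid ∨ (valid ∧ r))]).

{Retry, Recv}

Sat(valid ∧ r) = ∅
Sat(valid ∨ (valid ∧ r)) = {Recv}
AF (valid ∨ (valid ∧ r)): least fixpoint, start Z0 = {Recv}, add states with every successor in Z. Already a fixed point.
Sat(AF (valid ∨ (valid ∧ r))) = {Recv}
E[r U AF (valid ∨ (valid ∧ r))]: least fixpoint, start Z0 = Sat(AF (valid ∨ (valid ∧ r))) = {Recv}, add states in Sat(r) with some successor in Z. Z1 = {Retry, Recv}; fixed.
Sat(E[r U AF (valid ∨ (valid ∧ r))]) = {Retry, Recv}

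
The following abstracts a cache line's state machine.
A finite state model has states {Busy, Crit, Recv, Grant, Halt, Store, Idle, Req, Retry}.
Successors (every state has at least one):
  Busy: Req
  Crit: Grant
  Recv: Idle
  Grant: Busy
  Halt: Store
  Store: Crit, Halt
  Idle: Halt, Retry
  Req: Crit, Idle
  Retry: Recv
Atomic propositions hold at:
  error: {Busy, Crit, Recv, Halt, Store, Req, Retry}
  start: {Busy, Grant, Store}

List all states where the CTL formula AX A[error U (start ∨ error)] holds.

Sat(start ∨ error) = {Busy, Crit, Recv, Grant, Halt, Store, Req, Retry}
A[error U (start ∨ error)]: least fixpoint, start Z0 = Sat((start ∨ error)) = {Busy, Crit, Recv, Grant, Halt, Store, Req, Retry}, add states in Sat(error) with every successor in Z. Already a fixed point.
Sat(A[error U (start ∨ error)]) = {Busy, Crit, Recv, Grant, Halt, Store, Req, Retry}
Sat(AX A[error U (start ∨ error)]) = {s : every successor in {Busy, Crit, Recv, Grant, Halt, Store, Req, Retry}} = {Busy, Crit, Grant, Halt, Store, Idle, Retry}

{Busy, Crit, Grant, Halt, Store, Idle, Retry}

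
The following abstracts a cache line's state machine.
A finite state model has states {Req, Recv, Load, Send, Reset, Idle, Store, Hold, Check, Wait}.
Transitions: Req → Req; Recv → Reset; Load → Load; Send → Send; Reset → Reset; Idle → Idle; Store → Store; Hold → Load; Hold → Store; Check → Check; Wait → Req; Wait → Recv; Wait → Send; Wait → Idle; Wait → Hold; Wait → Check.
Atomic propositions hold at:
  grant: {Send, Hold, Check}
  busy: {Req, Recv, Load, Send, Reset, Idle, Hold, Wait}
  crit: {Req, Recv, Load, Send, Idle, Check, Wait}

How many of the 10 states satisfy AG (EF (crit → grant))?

5

Sat(crit → grant) = {Send, Reset, Store, Hold, Check}
EF (crit → grant): least fixpoint, start Z0 = {Send, Reset, Store, Hold, Check}, add states with some successor in Z. Z1 = {Recv, Send, Reset, Store, Hold, Check, Wait}; fixed.
Sat(EF (crit → grant)) = {Recv, Send, Reset, Store, Hold, Check, Wait}
AG (EF (crit → grant)): greatest fixpoint, start Z0 = {Recv, Send, Reset, Store, Hold, Check, Wait}, keep only states in Sat with every successor in Z. Z1 = {Recv, Send, Reset, Store, Check}; fixed.
Sat(AG (EF (crit → grant))) = {Recv, Send, Reset, Store, Check}
|Sat(AG (EF (crit → grant)))| = |{Recv, Send, Reset, Store, Check}| = 5.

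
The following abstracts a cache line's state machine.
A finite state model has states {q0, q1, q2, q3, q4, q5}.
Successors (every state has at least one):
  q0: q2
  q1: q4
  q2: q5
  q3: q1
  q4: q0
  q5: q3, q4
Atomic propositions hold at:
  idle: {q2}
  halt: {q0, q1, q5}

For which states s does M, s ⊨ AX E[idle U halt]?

{q0, q2, q3, q4}

E[idle U halt]: least fixpoint, start Z0 = Sat(halt) = {q0, q1, q5}, add states in Sat(idle) with some successor in Z. Z1 = {q0, q1, q2, q5}; fixed.
Sat(E[idle U halt]) = {q0, q1, q2, q5}
Sat(AX E[idle U halt]) = {s : every successor in {q0, q1, q2, q5}} = {q0, q2, q3, q4}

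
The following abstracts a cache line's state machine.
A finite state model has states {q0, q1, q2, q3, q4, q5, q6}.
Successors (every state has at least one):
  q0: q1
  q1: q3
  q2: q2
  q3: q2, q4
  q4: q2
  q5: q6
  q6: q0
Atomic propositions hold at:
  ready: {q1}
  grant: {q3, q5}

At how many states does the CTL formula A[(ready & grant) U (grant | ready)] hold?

3

Sat(ready & grant) = ∅
Sat(grant | ready) = {q1, q3, q5}
A[(ready & grant) U (grant | ready)]: least fixpoint, start Z0 = Sat((grant | ready)) = {q1, q3, q5}, add states in Sat(ready & grant) with every successor in Z. Already a fixed point.
Sat(A[(ready & grant) U (grant | ready)]) = {q1, q3, q5}
|Sat(A[(ready & grant) U (grant | ready)])| = |{q1, q3, q5}| = 3.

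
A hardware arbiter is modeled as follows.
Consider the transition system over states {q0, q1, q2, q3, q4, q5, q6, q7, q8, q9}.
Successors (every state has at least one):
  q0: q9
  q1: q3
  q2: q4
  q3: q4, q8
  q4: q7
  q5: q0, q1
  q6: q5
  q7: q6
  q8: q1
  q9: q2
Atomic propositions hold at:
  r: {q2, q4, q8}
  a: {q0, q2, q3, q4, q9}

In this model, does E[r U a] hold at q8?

E[r U a]: least fixpoint, start Z0 = Sat(a) = {q0, q2, q3, q4, q9}, add states in Sat(r) with some successor in Z. Already a fixed point.
Sat(E[r U a]) = {q0, q2, q3, q4, q9}
q8 ∉ Sat(E[r U a]) = {q0, q2, q3, q4, q9}, so the formula does not hold at q8.

No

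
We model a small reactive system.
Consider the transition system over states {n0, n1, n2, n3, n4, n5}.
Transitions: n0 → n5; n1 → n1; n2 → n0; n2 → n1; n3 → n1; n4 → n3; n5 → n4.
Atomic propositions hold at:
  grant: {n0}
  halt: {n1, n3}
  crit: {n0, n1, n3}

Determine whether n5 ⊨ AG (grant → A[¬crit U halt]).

Yes

Sat(¬crit) = {n2, n4, n5}
A[¬crit U halt]: least fixpoint, start Z0 = Sat(halt) = {n1, n3}, add states in Sat(¬crit) with every successor in Z. Z1 = {n1, n3, n4}; Z2 = {n1, n3, n4, n5}; fixed.
Sat(A[¬crit U halt]) = {n1, n3, n4, n5}
Sat(grant → A[¬crit U halt]) = {n1, n2, n3, n4, n5}
AG (grant → A[¬crit U halt]): greatest fixpoint, start Z0 = {n1, n2, n3, n4, n5}, keep only states in Sat with every successor in Z. Z1 = {n1, n3, n4, n5}; fixed.
Sat(AG (grant → A[¬crit U halt])) = {n1, n3, n4, n5}
n5 ∈ Sat(AG (grant → A[¬crit U halt])) = {n1, n3, n4, n5}, so the formula holds at n5.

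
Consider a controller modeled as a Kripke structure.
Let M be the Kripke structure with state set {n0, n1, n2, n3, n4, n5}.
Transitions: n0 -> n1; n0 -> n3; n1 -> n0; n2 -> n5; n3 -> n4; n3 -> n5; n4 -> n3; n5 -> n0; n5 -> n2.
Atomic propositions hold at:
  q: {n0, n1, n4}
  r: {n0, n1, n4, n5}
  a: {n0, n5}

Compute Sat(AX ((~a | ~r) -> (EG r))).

{n1, n2}

Sat(~a) = {n1, n2, n3, n4}
Sat(~r) = {n2, n3}
Sat(~a | ~r) = {n1, n2, n3, n4}
EG r: greatest fixpoint, start Z0 = {n0, n1, n4, n5}, keep only states in Sat with some successor in Z. Z1 = {n0, n1, n5}; fixed.
Sat(EG r) = {n0, n1, n5}
Sat((~a | ~r) -> (EG r)) = {n0, n1, n5}
Sat(AX ((~a | ~r) -> (EG r))) = {s : every successor in {n0, n1, n5}} = {n1, n2}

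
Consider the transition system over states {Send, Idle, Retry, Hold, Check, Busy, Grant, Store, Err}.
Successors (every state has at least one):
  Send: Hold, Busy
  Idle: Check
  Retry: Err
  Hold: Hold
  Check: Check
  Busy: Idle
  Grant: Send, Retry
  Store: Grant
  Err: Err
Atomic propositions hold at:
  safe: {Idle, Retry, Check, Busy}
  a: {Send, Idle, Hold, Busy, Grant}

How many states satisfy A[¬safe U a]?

Sat(¬safe) = {Send, Hold, Grant, Store, Err}
A[¬safe U a]: least fixpoint, start Z0 = Sat(a) = {Send, Idle, Hold, Busy, Grant}, add states in Sat(¬safe) with every successor in Z. Z1 = {Send, Idle, Hold, Busy, Grant, Store}; fixed.
Sat(A[¬safe U a]) = {Send, Idle, Hold, Busy, Grant, Store}
|Sat(A[¬safe U a])| = |{Send, Idle, Hold, Busy, Grant, Store}| = 6.

6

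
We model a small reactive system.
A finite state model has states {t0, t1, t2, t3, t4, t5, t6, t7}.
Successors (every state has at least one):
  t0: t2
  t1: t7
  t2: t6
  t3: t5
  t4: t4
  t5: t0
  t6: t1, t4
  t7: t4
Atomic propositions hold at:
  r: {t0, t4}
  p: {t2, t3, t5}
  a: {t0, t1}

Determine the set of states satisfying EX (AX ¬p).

Sat(¬p) = {t0, t1, t4, t6, t7}
Sat(AX ¬p) = {s : every successor in {t0, t1, t4, t6, t7}} = {t1, t2, t4, t5, t6, t7}
Sat(EX (AX ¬p)) = {s : some successor in {t1, t2, t4, t5, t6, t7}} = {t0, t1, t2, t3, t4, t6, t7}

{t0, t1, t2, t3, t4, t6, t7}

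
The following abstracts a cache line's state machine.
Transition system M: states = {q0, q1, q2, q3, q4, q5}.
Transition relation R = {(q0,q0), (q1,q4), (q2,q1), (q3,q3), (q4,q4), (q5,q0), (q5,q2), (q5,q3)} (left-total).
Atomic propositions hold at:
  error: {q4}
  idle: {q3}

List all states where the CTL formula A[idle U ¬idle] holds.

{q0, q1, q2, q4, q5}

Sat(¬idle) = {q0, q1, q2, q4, q5}
A[idle U ¬idle]: least fixpoint, start Z0 = Sat(¬idle) = {q0, q1, q2, q4, q5}, add states in Sat(idle) with every successor in Z. Already a fixed point.
Sat(A[idle U ¬idle]) = {q0, q1, q2, q4, q5}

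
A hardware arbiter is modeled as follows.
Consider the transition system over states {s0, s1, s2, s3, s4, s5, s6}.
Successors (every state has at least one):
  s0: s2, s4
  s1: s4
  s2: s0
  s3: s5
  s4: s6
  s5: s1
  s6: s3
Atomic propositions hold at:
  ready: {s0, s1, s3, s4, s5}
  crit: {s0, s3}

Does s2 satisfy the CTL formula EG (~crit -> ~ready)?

Yes

Sat(~crit) = {s1, s2, s4, s5, s6}
Sat(~ready) = {s2, s6}
Sat(~crit -> ~ready) = {s0, s2, s3, s6}
EG (~crit -> ~ready): greatest fixpoint, start Z0 = {s0, s2, s3, s6}, keep only states in Sat with some successor in Z. Z1 = {s0, s2, s6}; Z2 = {s0, s2}; fixed.
Sat(EG (~crit -> ~ready)) = {s0, s2}
s2 ∈ Sat(EG (~crit -> ~ready)) = {s0, s2}, so the formula holds at s2.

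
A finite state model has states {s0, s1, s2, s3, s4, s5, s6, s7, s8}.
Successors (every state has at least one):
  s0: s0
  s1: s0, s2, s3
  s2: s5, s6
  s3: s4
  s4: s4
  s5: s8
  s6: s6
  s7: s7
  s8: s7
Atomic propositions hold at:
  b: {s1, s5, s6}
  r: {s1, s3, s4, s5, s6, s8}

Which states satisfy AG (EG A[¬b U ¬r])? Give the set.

Sat(¬b) = {s0, s2, s3, s4, s7, s8}
Sat(¬r) = {s0, s2, s7}
A[¬b U ¬r]: least fixpoint, start Z0 = Sat(¬r) = {s0, s2, s7}, add states in Sat(¬b) with every successor in Z. Z1 = {s0, s2, s7, s8}; fixed.
Sat(A[¬b U ¬r]) = {s0, s2, s7, s8}
EG A[¬b U ¬r]: greatest fixpoint, start Z0 = {s0, s2, s7, s8}, keep only states in Sat with some successor in Z. Z1 = {s0, s7, s8}; fixed.
Sat(EG A[¬b U ¬r]) = {s0, s7, s8}
AG (EG A[¬b U ¬r]): greatest fixpoint, start Z0 = {s0, s7, s8}, keep only states in Sat with every successor in Z. Already a fixed point.
Sat(AG (EG A[¬b U ¬r])) = {s0, s7, s8}

{s0, s7, s8}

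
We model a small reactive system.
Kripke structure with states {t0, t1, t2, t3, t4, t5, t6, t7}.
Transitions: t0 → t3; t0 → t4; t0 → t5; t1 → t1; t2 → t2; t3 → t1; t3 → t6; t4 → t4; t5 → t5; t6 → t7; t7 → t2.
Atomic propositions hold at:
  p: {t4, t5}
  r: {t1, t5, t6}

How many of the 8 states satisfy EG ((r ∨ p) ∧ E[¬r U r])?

2

Sat(r ∨ p) = {t1, t4, t5, t6}
Sat(¬r) = {t0, t2, t3, t4, t7}
E[¬r U r]: least fixpoint, start Z0 = Sat(r) = {t1, t5, t6}, add states in Sat(¬r) with some successor in Z. Z1 = {t0, t1, t3, t5, t6}; fixed.
Sat(E[¬r U r]) = {t0, t1, t3, t5, t6}
Sat((r ∨ p) ∧ E[¬r U r]) = {t1, t5, t6}
EG ((r ∨ p) ∧ E[¬r U r]): greatest fixpoint, start Z0 = {t1, t5, t6}, keep only states in Sat with some successor in Z. Z1 = {t1, t5}; fixed.
Sat(EG ((r ∨ p) ∧ E[¬r U r])) = {t1, t5}
|Sat(EG ((r ∨ p) ∧ E[¬r U r]))| = |{t1, t5}| = 2.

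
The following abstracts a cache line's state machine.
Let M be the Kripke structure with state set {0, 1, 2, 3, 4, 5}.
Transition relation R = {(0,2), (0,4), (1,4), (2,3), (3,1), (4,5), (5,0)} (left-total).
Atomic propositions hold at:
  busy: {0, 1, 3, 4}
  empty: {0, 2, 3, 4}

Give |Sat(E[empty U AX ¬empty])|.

4

Sat(¬empty) = {1, 5}
Sat(AX ¬empty) = {s : every successor in {1, 5}} = {3, 4}
E[empty U AX ¬empty]: least fixpoint, start Z0 = Sat(AX ¬empty) = {3, 4}, add states in Sat(empty) with some successor in Z. Z1 = {0, 2, 3, 4}; fixed.
Sat(E[empty U AX ¬empty]) = {0, 2, 3, 4}
|Sat(E[empty U AX ¬empty])| = |{0, 2, 3, 4}| = 4.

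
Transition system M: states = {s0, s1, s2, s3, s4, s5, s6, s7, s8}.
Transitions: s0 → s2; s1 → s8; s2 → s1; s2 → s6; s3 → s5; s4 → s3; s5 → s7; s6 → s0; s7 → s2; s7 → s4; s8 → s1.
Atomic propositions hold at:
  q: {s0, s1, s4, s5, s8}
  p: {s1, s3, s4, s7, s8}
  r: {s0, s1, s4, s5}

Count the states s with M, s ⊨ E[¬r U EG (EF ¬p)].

Sat(¬r) = {s2, s3, s6, s7, s8}
Sat(¬p) = {s0, s2, s5, s6}
EF ¬p: least fixpoint, start Z0 = {s0, s2, s5, s6}, add states with some successor in Z. Z1 = {s0, s2, s3, s5, s6, s7}; Z2 = {s0, s2, s3, s4, s5, s6, s7}; fixed.
Sat(EF ¬p) = {s0, s2, s3, s4, s5, s6, s7}
EG (EF ¬p): greatest fixpoint, start Z0 = {s0, s2, s3, s4, s5, s6, s7}, keep only states in Sat with some successor in Z. Already a fixed point.
Sat(EG (EF ¬p)) = {s0, s2, s3, s4, s5, s6, s7}
E[¬r U EG (EF ¬p)]: least fixpoint, start Z0 = Sat(EG (EF ¬p)) = {s0, s2, s3, s4, s5, s6, s7}, add states in Sat(¬r) with some successor in Z. Already a fixed point.
Sat(E[¬r U EG (EF ¬p)]) = {s0, s2, s3, s4, s5, s6, s7}
|Sat(E[¬r U EG (EF ¬p)])| = |{s0, s2, s3, s4, s5, s6, s7}| = 7.

7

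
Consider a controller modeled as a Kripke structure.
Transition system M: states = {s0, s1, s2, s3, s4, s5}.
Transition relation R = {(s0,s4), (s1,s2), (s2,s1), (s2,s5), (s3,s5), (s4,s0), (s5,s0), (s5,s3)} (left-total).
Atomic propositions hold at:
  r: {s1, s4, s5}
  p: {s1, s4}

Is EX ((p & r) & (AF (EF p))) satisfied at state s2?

Yes

Sat(p & r) = {s1, s4}
EF p: least fixpoint, start Z0 = {s1, s4}, add states with some successor in Z. Z1 = {s0, s1, s2, s4}; Z2 = {s0, s1, s2, s4, s5}; Z3 = {s0, s1, s2, s3, s4, s5}; fixed.
Sat(EF p) = {s0, s1, s2, s3, s4, s5}
AF (EF p): least fixpoint, start Z0 = {s0, s1, s2, s3, s4, s5}, add states with every successor in Z. Already a fixed point.
Sat(AF (EF p)) = {s0, s1, s2, s3, s4, s5}
Sat((p & r) & (AF (EF p))) = {s1, s4}
Sat(EX ((p & r) & (AF (EF p)))) = {s : some successor in {s1, s4}} = {s0, s2}
s2 ∈ Sat(EX ((p & r) & (AF (EF p)))) = {s0, s2}, so the formula holds at s2.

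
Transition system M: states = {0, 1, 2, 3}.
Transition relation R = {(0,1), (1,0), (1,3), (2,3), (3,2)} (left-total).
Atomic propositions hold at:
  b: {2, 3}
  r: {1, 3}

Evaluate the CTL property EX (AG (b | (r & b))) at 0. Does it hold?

Sat(r & b) = {3}
Sat(b | (r & b)) = {2, 3}
AG (b | (r & b)): greatest fixpoint, start Z0 = {2, 3}, keep only states in Sat with every successor in Z. Already a fixed point.
Sat(AG (b | (r & b))) = {2, 3}
Sat(EX (AG (b | (r & b)))) = {s : some successor in {2, 3}} = {1, 2, 3}
0 ∉ Sat(EX (AG (b | (r & b)))) = {1, 2, 3}, so the formula does not hold at 0.

No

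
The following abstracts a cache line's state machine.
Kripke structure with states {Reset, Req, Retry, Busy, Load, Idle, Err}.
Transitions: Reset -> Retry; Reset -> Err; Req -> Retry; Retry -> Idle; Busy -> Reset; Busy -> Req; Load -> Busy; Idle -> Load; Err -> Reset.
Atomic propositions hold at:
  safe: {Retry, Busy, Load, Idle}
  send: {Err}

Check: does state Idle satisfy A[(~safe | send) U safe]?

Sat(~safe) = {Reset, Req, Err}
Sat(~safe | send) = {Reset, Req, Err}
A[(~safe | send) U safe]: least fixpoint, start Z0 = Sat(safe) = {Retry, Busy, Load, Idle}, add states in Sat(~safe | send) with every successor in Z. Z1 = {Req, Retry, Busy, Load, Idle}; fixed.
Sat(A[(~safe | send) U safe]) = {Req, Retry, Busy, Load, Idle}
Idle ∈ Sat(A[(~safe | send) U safe]) = {Req, Retry, Busy, Load, Idle}, so the formula holds at Idle.

Yes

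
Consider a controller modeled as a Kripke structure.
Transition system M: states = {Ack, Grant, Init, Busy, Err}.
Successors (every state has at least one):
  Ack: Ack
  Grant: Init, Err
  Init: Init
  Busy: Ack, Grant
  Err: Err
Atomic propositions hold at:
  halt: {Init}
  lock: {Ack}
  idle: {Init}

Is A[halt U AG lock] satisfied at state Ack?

AG lock: greatest fixpoint, start Z0 = {Ack}, keep only states in Sat with every successor in Z. Already a fixed point.
Sat(AG lock) = {Ack}
A[halt U AG lock]: least fixpoint, start Z0 = Sat(AG lock) = {Ack}, add states in Sat(halt) with every successor in Z. Already a fixed point.
Sat(A[halt U AG lock]) = {Ack}
Ack ∈ Sat(A[halt U AG lock]) = {Ack}, so the formula holds at Ack.

Yes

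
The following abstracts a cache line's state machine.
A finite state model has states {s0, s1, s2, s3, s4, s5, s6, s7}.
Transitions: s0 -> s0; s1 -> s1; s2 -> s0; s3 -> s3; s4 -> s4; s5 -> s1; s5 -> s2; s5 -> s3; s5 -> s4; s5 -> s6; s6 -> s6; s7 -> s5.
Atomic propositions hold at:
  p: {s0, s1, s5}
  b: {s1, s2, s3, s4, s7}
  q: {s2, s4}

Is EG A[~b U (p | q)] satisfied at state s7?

No

Sat(~b) = {s0, s5, s6}
Sat(p | q) = {s0, s1, s2, s4, s5}
A[~b U (p | q)]: least fixpoint, start Z0 = Sat((p | q)) = {s0, s1, s2, s4, s5}, add states in Sat(~b) with every successor in Z. Already a fixed point.
Sat(A[~b U (p | q)]) = {s0, s1, s2, s4, s5}
EG A[~b U (p | q)]: greatest fixpoint, start Z0 = {s0, s1, s2, s4, s5}, keep only states in Sat with some successor in Z. Already a fixed point.
Sat(EG A[~b U (p | q)]) = {s0, s1, s2, s4, s5}
s7 ∉ Sat(EG A[~b U (p | q)]) = {s0, s1, s2, s4, s5}, so the formula does not hold at s7.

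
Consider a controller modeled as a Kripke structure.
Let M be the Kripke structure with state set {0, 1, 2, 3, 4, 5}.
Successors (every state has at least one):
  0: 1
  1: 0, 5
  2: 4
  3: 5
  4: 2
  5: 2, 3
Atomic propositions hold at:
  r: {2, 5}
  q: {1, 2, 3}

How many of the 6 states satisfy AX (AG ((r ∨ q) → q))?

2

Sat(r ∨ q) = {1, 2, 3, 5}
Sat((r ∨ q) → q) = {0, 1, 2, 3, 4}
AG ((r ∨ q) → q): greatest fixpoint, start Z0 = {0, 1, 2, 3, 4}, keep only states in Sat with every successor in Z. Z1 = {0, 2, 4}; Z2 = {2, 4}; fixed.
Sat(AG ((r ∨ q) → q)) = {2, 4}
Sat(AX (AG ((r ∨ q) → q))) = {s : every successor in {2, 4}} = {2, 4}
|Sat(AX (AG ((r ∨ q) → q)))| = |{2, 4}| = 2.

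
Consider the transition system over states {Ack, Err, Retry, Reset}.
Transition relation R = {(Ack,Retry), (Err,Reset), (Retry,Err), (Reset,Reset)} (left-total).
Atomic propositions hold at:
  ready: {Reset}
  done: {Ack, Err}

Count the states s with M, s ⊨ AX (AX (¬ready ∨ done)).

Sat(¬ready) = {Ack, Err, Retry}
Sat(¬ready ∨ done) = {Ack, Err, Retry}
Sat(AX (¬ready ∨ done)) = {s : every successor in {Ack, Err, Retry}} = {Ack, Retry}
Sat(AX (AX (¬ready ∨ done))) = {s : every successor in {Ack, Retry}} = {Ack}
|Sat(AX (AX (¬ready ∨ done)))| = |{Ack}| = 1.

1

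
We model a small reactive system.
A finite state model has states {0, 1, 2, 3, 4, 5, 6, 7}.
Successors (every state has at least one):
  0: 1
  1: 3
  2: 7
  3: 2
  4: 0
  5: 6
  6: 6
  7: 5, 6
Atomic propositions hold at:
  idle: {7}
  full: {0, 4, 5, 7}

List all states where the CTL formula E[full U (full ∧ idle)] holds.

{7}

Sat(full ∧ idle) = {7}
E[full U (full ∧ idle)]: least fixpoint, start Z0 = Sat((full ∧ idle)) = {7}, add states in Sat(full) with some successor in Z. Already a fixed point.
Sat(E[full U (full ∧ idle)]) = {7}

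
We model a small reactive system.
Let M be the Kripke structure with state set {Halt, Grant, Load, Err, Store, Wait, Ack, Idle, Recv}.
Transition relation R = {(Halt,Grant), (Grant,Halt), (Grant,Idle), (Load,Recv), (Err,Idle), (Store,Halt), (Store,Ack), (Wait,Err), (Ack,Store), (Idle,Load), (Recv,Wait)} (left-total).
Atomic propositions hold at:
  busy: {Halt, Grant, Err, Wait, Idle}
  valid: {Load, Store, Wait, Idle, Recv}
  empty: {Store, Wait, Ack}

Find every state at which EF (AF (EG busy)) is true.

EG busy: greatest fixpoint, start Z0 = {Halt, Grant, Err, Wait, Idle}, keep only states in Sat with some successor in Z. Z1 = {Halt, Grant, Err, Wait}; Z2 = {Halt, Grant, Wait}; Z3 = {Halt, Grant}; fixed.
Sat(EG busy) = {Halt, Grant}
AF (EG busy): least fixpoint, start Z0 = {Halt, Grant}, add states with every successor in Z. Already a fixed point.
Sat(AF (EG busy)) = {Halt, Grant}
EF (AF (EG busy)): least fixpoint, start Z0 = {Halt, Grant}, add states with some successor in Z. Z1 = {Halt, Grant, Store}; Z2 = {Halt, Grant, Store, Ack}; fixed.
Sat(EF (AF (EG busy))) = {Halt, Grant, Store, Ack}

{Halt, Grant, Store, Ack}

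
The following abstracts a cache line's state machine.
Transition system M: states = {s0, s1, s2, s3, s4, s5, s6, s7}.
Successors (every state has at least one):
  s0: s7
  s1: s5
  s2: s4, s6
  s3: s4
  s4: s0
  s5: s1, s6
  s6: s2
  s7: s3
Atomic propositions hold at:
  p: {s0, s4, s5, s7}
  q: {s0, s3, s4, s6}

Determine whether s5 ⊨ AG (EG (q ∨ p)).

No

Sat(q ∨ p) = {s0, s3, s4, s5, s6, s7}
EG (q ∨ p): greatest fixpoint, start Z0 = {s0, s3, s4, s5, s6, s7}, keep only states in Sat with some successor in Z. Z1 = {s0, s3, s4, s5, s7}; Z2 = {s0, s3, s4, s7}; fixed.
Sat(EG (q ∨ p)) = {s0, s3, s4, s7}
AG (EG (q ∨ p)): greatest fixpoint, start Z0 = {s0, s3, s4, s7}, keep only states in Sat with every successor in Z. Already a fixed point.
Sat(AG (EG (q ∨ p))) = {s0, s3, s4, s7}
s5 ∉ Sat(AG (EG (q ∨ p))) = {s0, s3, s4, s7}, so the formula does not hold at s5.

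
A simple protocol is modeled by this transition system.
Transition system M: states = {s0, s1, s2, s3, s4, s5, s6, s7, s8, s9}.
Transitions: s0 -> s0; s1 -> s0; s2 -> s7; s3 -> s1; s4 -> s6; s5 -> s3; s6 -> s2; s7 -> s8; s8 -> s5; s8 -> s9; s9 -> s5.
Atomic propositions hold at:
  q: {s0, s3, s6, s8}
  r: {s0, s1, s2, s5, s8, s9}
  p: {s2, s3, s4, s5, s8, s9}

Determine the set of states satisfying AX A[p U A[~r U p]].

{s2, s4, s5, s6, s7, s8, s9}

Sat(~r) = {s3, s4, s6, s7}
A[~r U p]: least fixpoint, start Z0 = Sat(p) = {s2, s3, s4, s5, s8, s9}, add states in Sat(~r) with every successor in Z. Z1 = {s2, s3, s4, s5, s6, s7, s8, s9}; fixed.
Sat(A[~r U p]) = {s2, s3, s4, s5, s6, s7, s8, s9}
A[p U A[~r U p]]: least fixpoint, start Z0 = Sat(A[~r U p]) = {s2, s3, s4, s5, s6, s7, s8, s9}, add states in Sat(p) with every successor in Z. Already a fixed point.
Sat(A[p U A[~r U p]]) = {s2, s3, s4, s5, s6, s7, s8, s9}
Sat(AX A[p U A[~r U p]]) = {s : every successor in {s2, s3, s4, s5, s6, s7, s8, s9}} = {s2, s4, s5, s6, s7, s8, s9}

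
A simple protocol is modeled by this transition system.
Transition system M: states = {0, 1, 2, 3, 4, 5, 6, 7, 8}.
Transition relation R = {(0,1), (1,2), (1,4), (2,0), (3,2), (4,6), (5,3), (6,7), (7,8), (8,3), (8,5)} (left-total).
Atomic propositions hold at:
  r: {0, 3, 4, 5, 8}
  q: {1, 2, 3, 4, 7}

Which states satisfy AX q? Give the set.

Sat(AX q) = {s : every successor in {1, 2, 3, 4, 7}} = {0, 1, 3, 5, 6}

{0, 1, 3, 5, 6}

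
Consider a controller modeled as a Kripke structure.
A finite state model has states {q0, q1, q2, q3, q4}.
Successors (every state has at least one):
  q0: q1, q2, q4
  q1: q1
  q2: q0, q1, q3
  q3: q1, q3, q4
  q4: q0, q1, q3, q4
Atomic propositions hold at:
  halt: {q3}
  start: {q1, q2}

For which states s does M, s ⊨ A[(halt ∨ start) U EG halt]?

Sat(halt ∨ start) = {q1, q2, q3}
EG halt: greatest fixpoint, start Z0 = {q3}, keep only states in Sat with some successor in Z. Already a fixed point.
Sat(EG halt) = {q3}
A[(halt ∨ start) U EG halt]: least fixpoint, start Z0 = Sat(EG halt) = {q3}, add states in Sat(halt ∨ start) with every successor in Z. Already a fixed point.
Sat(A[(halt ∨ start) U EG halt]) = {q3}

{q3}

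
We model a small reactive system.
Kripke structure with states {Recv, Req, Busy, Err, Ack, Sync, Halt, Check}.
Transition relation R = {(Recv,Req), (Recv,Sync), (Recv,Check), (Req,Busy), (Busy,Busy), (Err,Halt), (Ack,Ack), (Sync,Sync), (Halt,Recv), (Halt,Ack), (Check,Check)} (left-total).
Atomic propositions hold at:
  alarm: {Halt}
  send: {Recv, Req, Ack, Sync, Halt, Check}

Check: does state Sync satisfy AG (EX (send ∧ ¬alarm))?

Yes

Sat(¬alarm) = {Recv, Req, Busy, Err, Ack, Sync, Check}
Sat(send ∧ ¬alarm) = {Recv, Req, Ack, Sync, Check}
Sat(EX (send ∧ ¬alarm)) = {s : some successor in {Recv, Req, Ack, Sync, Check}} = {Recv, Ack, Sync, Halt, Check}
AG (EX (send ∧ ¬alarm)): greatest fixpoint, start Z0 = {Recv, Ack, Sync, Halt, Check}, keep only states in Sat with every successor in Z. Z1 = {Ack, Sync, Halt, Check}; Z2 = {Ack, Sync, Check}; fixed.
Sat(AG (EX (send ∧ ¬alarm))) = {Ack, Sync, Check}
Sync ∈ Sat(AG (EX (send ∧ ¬alarm))) = {Ack, Sync, Check}, so the formula holds at Sync.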